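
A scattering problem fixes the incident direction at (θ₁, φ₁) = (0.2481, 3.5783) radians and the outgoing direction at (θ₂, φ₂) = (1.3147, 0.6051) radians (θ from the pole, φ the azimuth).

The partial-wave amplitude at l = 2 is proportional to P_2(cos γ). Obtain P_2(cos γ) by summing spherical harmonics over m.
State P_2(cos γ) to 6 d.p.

-0.499807

Summing Y*_{l m}(θ₁,φ₁)·Y_{l m}(θ₂,φ₂) over m ∈ [−2, 2]; prefactor 4π/(2·2+1) = 2.513274:
  term(m=-2) = 0.00795 - 0.00278j   from Y*(Ω₁)=0.01496 + 0.01785j, Y(Ω₂)=0.12755 - 0.33824j
  term(m=-1) = -0.03432 + 0.00583j   from Y*(Ω₁)=-0.16664 - 0.07778j, Y(Ω₂)=0.15570 - 0.10769j
  term(m=+0) = -0.14612 + 0.00000j   from Y*(Ω₁)=0.57373 + 0.00000j, Y(Ω₂)=-0.25468 + 0.00000j
  term(m=+1) = -0.03432 - 0.00583j   from Y*(Ω₁)=0.16664 - 0.07778j, Y(Ω₂)=-0.15570 - 0.10769j
  term(m=+2) = 0.00795 + 0.00278j   from Y*(Ω₁)=0.01496 - 0.01785j, Y(Ω₂)=0.12755 + 0.33824j
Σ over m = -0.19887 + 0.00000j; ×(4π/5) → -0.49981 + 0.00000j. Real part: -0.499807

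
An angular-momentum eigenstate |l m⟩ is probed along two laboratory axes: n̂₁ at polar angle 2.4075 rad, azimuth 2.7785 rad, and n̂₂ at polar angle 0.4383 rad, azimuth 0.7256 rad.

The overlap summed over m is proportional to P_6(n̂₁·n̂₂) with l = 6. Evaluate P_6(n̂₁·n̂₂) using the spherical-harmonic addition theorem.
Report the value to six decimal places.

Addition theorem: P_6(cos γ) = (4π/13) Σ_m Y*_{lm}(Ω₁) Y_{lm}(Ω₂), m = −6…6:
  [-6]  conj(Y_{6,-6})(Ω₁) = -0.02493 - 0.03585j ; Y_{6,-6}(Ω₂) = -0.00099 + 0.00264j ; Δ = 0.00012 - 0.00003j
  [-5]  conj(Y_{6,-5})(Ω₁) = -0.04061 - 0.16264j ; Y_{6,-5}(Ω₂) = -0.01844 + 0.00975j ; Δ = 0.00234 + 0.00260j
  [-4]  conj(Y_{6,-4})(Ω₁) = 0.04299 - 0.36130j ; Y_{6,-4}(Ω₂) = -0.09017 - 0.02199j ; Δ = -0.01182 + 0.03163j
  [-3]  conj(Y_{6,-3})(Ω₁) = 0.20628 - 0.39476j ; Y_{6,-3}(Ω₂) = -0.15456 - 0.22304j ; Δ = -0.11993 + 0.01501j
  [-2]  conj(Y_{6,-2})(Ω₁) = 0.12074 - 0.10723j ; Y_{6,-2}(Ω₂) = 0.05897 - 0.49071j ; Δ = -0.04550 - 0.06557j
  [-1]  conj(Y_{6,-1})(Ω₁) = -0.28919 + 0.10988j ; Y_{6,-1}(Ω₂) = 0.30632 - 0.27172j ; Δ = -0.05873 + 0.11224j
  [+0]  conj(Y_{6,0})(Ω₁) = -0.26340 + 0.00000j ; Y_{6,0}(Ω₂) = -0.21272 + 0.00000j ; Δ = 0.05603 + 0.00000j
  [+1]  conj(Y_{6,1})(Ω₁) = 0.28919 + 0.10988j ; Y_{6,1}(Ω₂) = -0.30632 - 0.27172j ; Δ = -0.05873 - 0.11224j
  [+2]  conj(Y_{6,2})(Ω₁) = 0.12074 + 0.10723j ; Y_{6,2}(Ω₂) = 0.05897 + 0.49071j ; Δ = -0.04550 + 0.06557j
  [+3]  conj(Y_{6,3})(Ω₁) = -0.20628 - 0.39476j ; Y_{6,3}(Ω₂) = 0.15456 - 0.22304j ; Δ = -0.11993 - 0.01501j
  [+4]  conj(Y_{6,4})(Ω₁) = 0.04299 + 0.36130j ; Y_{6,4}(Ω₂) = -0.09017 + 0.02199j ; Δ = -0.01182 - 0.03163j
  [+5]  conj(Y_{6,5})(Ω₁) = 0.04061 - 0.16264j ; Y_{6,5}(Ω₂) = 0.01844 + 0.00975j ; Δ = 0.00234 - 0.00260j
  [+6]  conj(Y_{6,6})(Ω₁) = -0.02493 + 0.03585j ; Y_{6,6}(Ω₂) = -0.00099 - 0.00264j ; Δ = 0.00012 + 0.00003j
Accumulated sum -0.41103 + 0.00000j; after 4π/(2l+1) scaling, -0.39732 + 0.00000j ⇒ P_6 = -0.397315

-0.397315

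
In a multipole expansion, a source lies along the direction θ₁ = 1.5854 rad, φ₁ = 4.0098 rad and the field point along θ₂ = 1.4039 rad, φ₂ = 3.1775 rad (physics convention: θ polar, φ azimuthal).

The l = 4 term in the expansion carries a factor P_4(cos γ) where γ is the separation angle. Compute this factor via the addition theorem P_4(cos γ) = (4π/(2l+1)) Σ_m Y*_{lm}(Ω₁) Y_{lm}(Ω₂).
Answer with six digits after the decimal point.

-0.428234

Addition theorem: P_4(cos γ) = (4π/9) Σ_m Y*_{lm}(Ω₁) Y_{lm}(Ω₂), m = −4…4:
  m=-4: Y*=-0.418299-0.143856i  Y=+0.414136-0.059895i  product -0.181849-0.034522i
  m=-3: Y*=-0.015701+0.009347i  Y=-0.198228+0.021436i  product +0.002912-0.002189i
  m=-2: Y*=+0.055056-0.329383i  Y=-0.261776+0.018832i  product -0.008210+0.087261i
  m=-1: Y*=-0.013385-0.015808i  Y=+0.217384-0.007809i  product -0.003033-0.003332i
  m=+0: Y*=+0.316680-0.000000i  Y=+0.232596+0.000000i  product +0.073659+0.000000i
  m=+1: Y*=+0.013385-0.015808i  Y=-0.217384-0.007809i  product -0.003033+0.003332i
  m=+2: Y*=+0.055056+0.329383i  Y=-0.261776-0.018832i  product -0.008210-0.087261i
  m=+3: Y*=+0.015701+0.009347i  Y=+0.198228+0.021436i  product +0.002912+0.002189i
  m=+4: Y*=-0.418299+0.143856i  Y=+0.414136+0.059895i  product -0.181849+0.034522i
Σ over m = -0.306700+0.000000i; ×(4π/9) → -0.428234+0.000000i. Real part: -0.428234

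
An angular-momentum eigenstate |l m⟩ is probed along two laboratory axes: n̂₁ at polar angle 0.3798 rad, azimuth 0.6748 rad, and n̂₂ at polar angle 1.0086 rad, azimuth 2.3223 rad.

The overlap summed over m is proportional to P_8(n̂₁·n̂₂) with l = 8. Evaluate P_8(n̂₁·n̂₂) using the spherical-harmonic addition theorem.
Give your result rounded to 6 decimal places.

Summing Y*_{l m}(θ₁,φ₁)·Y_{l m}(θ₂,φ₂) over m ∈ [−8, 8]; prefactor 4π/(2·8+1) = 0.739198:
  term(m=-8) = (0.000020, -0.000014)   from Y*(Ω₁)=(0.000117, -0.000142), Y(Ω₂)=(0.130413, 0.036255)
  term(m=-7) = (0.000322, 0.000540)   from Y*(Ω₁)=(0.000021, -0.001843), Y(Ω₂)=(-0.291138, 0.177752)
  term(m=-6) = (-0.004709, 0.002334)   from Y*(Ω₁)=(-0.007187, -0.009192), Y(Ω₂)=(0.090977, -0.441170)
  term(m=-5) = (-0.004665, -0.011562)   from Y*(Ω₁)=(-0.051152, -0.012107), Y(Ω₂)=(0.137027, 0.193602)
  term(m=-4) = (-0.032424, 0.010273)   from Y*(Ω₁)=(-0.155553, 0.073687), Y(Ω₂)=(0.195792, 0.026709)
  term(m=-3) = (-0.031589, -0.134846)   from Y*(Ω₁)=(-0.173705, 0.356312), Y(Ω₂)=(-0.270856, 0.220700)
  term(m=-2) = (-0.014538, 0.002248)   from Y*(Ω₁)=(0.124900, 0.555417), Y(Ω₂)=(-0.001750, 0.025782)
  term(m=-1) = (-0.007896, -0.102740)   from Y*(Ω₁)=(0.231843, 0.185497), Y(Ω₂)=(-0.236938, -0.253570)
  term(m=+0) = (-0.010057, -0.000000)   from Y*(Ω₁)=(-0.386005, -0.000000), Y(Ω₂)=(0.026054, 0.000000)
  term(m=+1) = (-0.007896, 0.102740)   from Y*(Ω₁)=(-0.231843, 0.185497), Y(Ω₂)=(0.236938, -0.253570)
  term(m=+2) = (-0.014538, -0.002248)   from Y*(Ω₁)=(0.124900, -0.555417), Y(Ω₂)=(-0.001750, -0.025782)
  term(m=+3) = (-0.031589, 0.134846)   from Y*(Ω₁)=(0.173705, 0.356312), Y(Ω₂)=(0.270856, 0.220700)
  term(m=+4) = (-0.032424, -0.010273)   from Y*(Ω₁)=(-0.155553, -0.073687), Y(Ω₂)=(0.195792, -0.026709)
  term(m=+5) = (-0.004665, 0.011562)   from Y*(Ω₁)=(0.051152, -0.012107), Y(Ω₂)=(-0.137027, 0.193602)
  term(m=+6) = (-0.004709, -0.002334)   from Y*(Ω₁)=(-0.007187, 0.009192), Y(Ω₂)=(0.090977, 0.441170)
  term(m=+7) = (0.000322, -0.000540)   from Y*(Ω₁)=(-0.000021, -0.001843), Y(Ω₂)=(0.291138, 0.177752)
  term(m=+8) = (0.000020, 0.000014)   from Y*(Ω₁)=(0.000117, 0.000142), Y(Ω₂)=(0.130413, -0.036255)
Total Σ_m = (-0.201017, -0.000000). Multiply by 0.739198: (-0.148591, -0.000000). P_8(cos γ) = -0.148591

-0.148591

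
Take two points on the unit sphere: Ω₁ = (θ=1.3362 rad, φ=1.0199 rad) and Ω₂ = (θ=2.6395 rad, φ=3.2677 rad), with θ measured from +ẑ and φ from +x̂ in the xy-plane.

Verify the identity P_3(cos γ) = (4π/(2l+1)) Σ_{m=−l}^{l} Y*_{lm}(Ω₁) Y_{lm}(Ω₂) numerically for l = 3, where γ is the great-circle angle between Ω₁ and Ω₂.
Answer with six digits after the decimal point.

0.438594

Expand P_3 via completeness: Σ_{m} conj(Y_{3,m}) at Ω₁ times Y_{3,m} at Ω₂ —
  [-3]  conj(Y_{3,-3})(Ω₁) = (-0.382582, 0.031401) ; Y_{3,-3}(Ω₂) = (-0.043218, 0.017178) ; Δ = (0.015995, -0.007929)
  [-2]  conj(Y_{3,-2})(Ω₁) = (-0.101575, 0.200459) ; Y_{3,-2}(Ω₂) = (-0.200925, 0.051779) ; Δ = (0.010029, -0.045537)
  [-1]  conj(Y_{3,-1})(Ω₁) = (-0.120083, -0.195468) ; Y_{3,-1}(Ω₂) = (-0.438508, 0.055594) ; Δ = (0.063524, 0.079038)
  [+0]  conj(Y_{3,0})(Ω₁) = (-0.236799, -0.000000) ; Y_{3,0}(Ω₂) = (-0.275413, 0.000000) ; Δ = (0.065218, 0.000000)
  [+1]  conj(Y_{3,1})(Ω₁) = (0.120083, -0.195468) ; Y_{3,1}(Ω₂) = (0.438508, 0.055594) ; Δ = (0.063524, -0.079038)
  [+2]  conj(Y_{3,2})(Ω₁) = (-0.101575, -0.200459) ; Y_{3,2}(Ω₂) = (-0.200925, -0.051779) ; Δ = (0.010029, 0.045537)
  [+3]  conj(Y_{3,3})(Ω₁) = (0.382582, 0.031401) ; Y_{3,3}(Ω₂) = (0.043218, 0.017178) ; Δ = (0.015995, 0.007929)
Σ over m = (0.244315, 0.000000); ×(4π/7) → (0.438594, 0.000000). Real part: 0.438594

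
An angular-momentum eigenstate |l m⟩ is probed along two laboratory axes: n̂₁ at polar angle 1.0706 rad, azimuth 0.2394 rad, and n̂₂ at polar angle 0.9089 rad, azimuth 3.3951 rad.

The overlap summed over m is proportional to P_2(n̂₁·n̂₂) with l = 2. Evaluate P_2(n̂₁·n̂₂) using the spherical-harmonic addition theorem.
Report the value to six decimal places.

-0.263168

Term-by-term m-sum for l=2 (normalisation 4π/5 = 2.513274):
  term(m=-2) = 0.07146 - 0.00202j   from Y*(Ω₁)=0.26398 + 0.13703j, Y(Ω₂)=0.21012 - 0.11671j
  term(m=-1) = -0.12176 + 0.00172j   from Y*(Ω₁)=0.31585 + 0.07709j, Y(Ω₂)=-0.36258 + 0.09394j
  term(m=+0) = -0.00411 + 0.00000j   from Y*(Ω₁)=-0.09776 + 0.00000j, Y(Ω₂)=0.04203 + 0.00000j
  term(m=+1) = -0.12176 - 0.00172j   from Y*(Ω₁)=-0.31585 + 0.07709j, Y(Ω₂)=0.36258 + 0.09394j
  term(m=+2) = 0.07146 + 0.00202j   from Y*(Ω₁)=0.26398 - 0.13703j, Y(Ω₂)=0.21012 + 0.11671j
Accumulated sum -0.10471 + 0.00000j; after 4π/(2l+1) scaling, -0.26317 + 0.00000j ⇒ P_2 = -0.263168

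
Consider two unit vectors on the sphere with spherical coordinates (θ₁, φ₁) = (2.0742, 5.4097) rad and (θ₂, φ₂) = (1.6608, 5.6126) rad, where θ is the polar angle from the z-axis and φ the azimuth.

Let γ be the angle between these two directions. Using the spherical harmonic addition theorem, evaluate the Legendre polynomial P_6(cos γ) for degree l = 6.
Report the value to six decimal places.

Summing Y*_{l m}(θ₁,φ₁)·Y_{l m}(θ₂,φ₂) over m ∈ [−6, 6]; prefactor 4π/(2·6+1) = 0.966644:
  [-6]  conj(Y_{6,-6})(Ω₁) = +0.110037+0.188441i ; Y_{6,-6}(Ω₂) = -0.299700-0.363956i ; Δ = +0.035606-0.096524i
  [-5]  conj(Y_{6,-5})(Ω₁) = +0.140779-0.391783i ; Y_{6,-5}(Ω₂) = +0.144115+0.030918i ; Δ = +0.032402-0.052109i
  [-4]  conj(Y_{6,-4})(Ω₁) = -0.307521+0.113073i ; Y_{6,-4}(Ω₂) = +0.286703-0.141780i ; Δ = -0.072136+0.076019i
  [-3]  conj(Y_{6,-3})(Ω₁) = -0.080608-0.046275i ; Y_{6,-3}(Ω₂) = -0.071866+0.152274i ; Δ = +0.012839-0.008949i
  [-2]  conj(Y_{6,-2})(Ω₁) = +0.061393+0.344868i ; Y_{6,-2}(Ω₂) = +0.062999+0.269515i ; Δ = -0.089080+0.038273i
  [-1]  conj(Y_{6,-1})(Ω₁) = +0.021727-0.025937i ; Y_{6,-1}(Ω₂) = -0.137527-0.109087i ; Δ = -0.005817+0.001197i
  [+0]  conj(Y_{6,0})(Ω₁) = +0.336098-0.000000i ; Y_{6,0}(Ω₂) = -0.265221+0.000000i ; Δ = -0.089140+0.000000i
  [+1]  conj(Y_{6,1})(Ω₁) = -0.021727-0.025937i ; Y_{6,1}(Ω₂) = +0.137527-0.109087i ; Δ = -0.005817-0.001197i
  [+2]  conj(Y_{6,2})(Ω₁) = +0.061393-0.344868i ; Y_{6,2}(Ω₂) = +0.062999-0.269515i ; Δ = -0.089080-0.038273i
  [+3]  conj(Y_{6,3})(Ω₁) = +0.080608-0.046275i ; Y_{6,3}(Ω₂) = +0.071866+0.152274i ; Δ = +0.012839+0.008949i
  [+4]  conj(Y_{6,4})(Ω₁) = -0.307521-0.113073i ; Y_{6,4}(Ω₂) = +0.286703+0.141780i ; Δ = -0.072136-0.076019i
  [+5]  conj(Y_{6,5})(Ω₁) = -0.140779-0.391783i ; Y_{6,5}(Ω₂) = -0.144115+0.030918i ; Δ = +0.032402+0.052109i
  [+6]  conj(Y_{6,6})(Ω₁) = +0.110037-0.188441i ; Y_{6,6}(Ω₂) = -0.299700+0.363956i ; Δ = +0.035606+0.096524i
Total Σ_m = -0.261512+0.000000i. Multiply by 0.966644: -0.252789+0.000000i. P_6(cos γ) = -0.252789

-0.252789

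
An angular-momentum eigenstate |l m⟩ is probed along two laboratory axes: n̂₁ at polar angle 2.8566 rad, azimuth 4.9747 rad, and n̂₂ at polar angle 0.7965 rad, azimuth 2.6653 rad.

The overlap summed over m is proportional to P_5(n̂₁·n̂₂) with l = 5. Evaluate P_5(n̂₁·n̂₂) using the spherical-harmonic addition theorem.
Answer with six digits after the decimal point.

Expand P_5 via completeness: Σ_{m} conj(Y_{5,m}) at Ω₁ times Y_{5,m} at Ω₂ —
  m=-5: Y*=(0.000788, -0.000209)  Y=(0.062820, -0.059722)  product (0.000037, -0.000060)
  m=-4: Y*=(-0.004385, -0.007631)  Y=(-0.087978, 0.253233)  product (0.002318, -0.000439)
  m=-3: Y*=(-0.039684, 0.039562)  Y=(-0.060791, -0.425469)  product (0.019245, 0.014479)
  m=-2: Y*=(0.196155, 0.113518)  Y=(0.163823, 0.230343)  product (0.005987, 0.063780)
  m=-1: Y*=(0.138187, -0.514666)  Y=(0.167903, 0.086622)  product (0.067783, -0.074444)
  m=+0: Y*=(-0.445238, -0.000000)  Y=(-0.340547, 0.000000)  product (0.151624, 0.000000)
  m=+1: Y*=(-0.138187, -0.514666)  Y=(-0.167903, 0.086622)  product (0.067783, 0.074444)
  m=+2: Y*=(0.196155, -0.113518)  Y=(0.163823, -0.230343)  product (0.005987, -0.063780)
  m=+3: Y*=(0.039684, 0.039562)  Y=(0.060791, -0.425469)  product (0.019245, -0.014479)
  m=+4: Y*=(-0.004385, 0.007631)  Y=(-0.087978, -0.253233)  product (0.002318, 0.000439)
  m=+5: Y*=(-0.000788, -0.000209)  Y=(-0.062820, -0.059722)  product (0.000037, 0.000060)
Accumulated sum (0.342364, 0.000000); after 4π/(2l+1) scaling, (0.391116, 0.000000) ⇒ P_5 = 0.391116

0.391116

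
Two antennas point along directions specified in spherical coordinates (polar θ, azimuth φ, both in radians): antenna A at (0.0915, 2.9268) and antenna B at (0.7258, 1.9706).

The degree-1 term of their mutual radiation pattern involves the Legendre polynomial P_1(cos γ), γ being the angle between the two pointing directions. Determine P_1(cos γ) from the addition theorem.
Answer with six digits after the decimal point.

Summing Y*_{l m}(θ₁,φ₁)·Y_{l m}(θ₂,φ₂) over m ∈ [−1, 1]; prefactor 4π/(2·1+1) = 4.188790:
  term(m=-1) = (0.004174, 0.005914)   from Y*(Ω₁)=(-0.030843, 0.006729), Y(Ω₂)=(-0.089258, -0.211232)
  term(m=+0) = (0.177817, 0.000000)   from Y*(Ω₁)=(0.486559, -0.000000), Y(Ω₂)=(0.365459, 0.000000)
  term(m=+1) = (0.004174, -0.005914)   from Y*(Ω₁)=(0.030843, 0.006729), Y(Ω₂)=(0.089258, -0.211232)
Accumulated sum (0.186166, 0.000000); after 4π/(2l+1) scaling, (0.779811, 0.000000) ⇒ P_1 = 0.779811

0.779811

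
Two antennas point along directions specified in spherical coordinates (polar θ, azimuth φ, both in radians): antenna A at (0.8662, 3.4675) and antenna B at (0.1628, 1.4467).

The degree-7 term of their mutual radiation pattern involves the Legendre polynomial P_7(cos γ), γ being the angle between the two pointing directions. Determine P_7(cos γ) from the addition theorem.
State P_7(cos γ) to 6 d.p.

0.323028

Addition theorem: P_7(cos γ) = (4π/15) Σ_m Y*_{lm}(Ω₁) Y_{lm}(Ω₂), m = −7…7:
  m=-7: Y*=+0.048596-0.056474i  Y=-0.000001+0.000001i  product -0.000000+0.000000i
  m=-6: Y*=-0.088932+0.219686i  Y=-0.000025-0.000023i  product +0.000007-0.000003i
  m=-5: Y*=+0.024629-0.418802i  Y=+0.000278-0.000389i  product -0.000156-0.000126i
  m=-4: Y*=+0.103762+0.379093i  Y=+0.004244+0.002299i  product -0.000431+0.001848i
  m=-3: Y*=-0.013149-0.019508i  Y=-0.012735+0.032611i  product +0.000804-0.000180i
  m=-2: Y*=-0.279620-0.213370i  Y=-0.170928-0.043316i  product +0.038552+0.048583i
  m=-1: Y*=+0.175650+0.059362i  Y=+0.068160-0.546432i  product +0.044410-0.091935i
  m=+0: Y*=+0.303264-0.000000i  Y=+0.722849+0.000000i  product +0.219214+0.000000i
  m=+1: Y*=-0.175650+0.059362i  Y=-0.068160-0.546432i  product +0.044410+0.091935i
  m=+2: Y*=-0.279620+0.213370i  Y=-0.170928+0.043316i  product +0.038552-0.048583i
  m=+3: Y*=+0.013149-0.019508i  Y=+0.012735+0.032611i  product +0.000804+0.000180i
  m=+4: Y*=+0.103762-0.379093i  Y=+0.004244-0.002299i  product -0.000431-0.001848i
  m=+5: Y*=-0.024629-0.418802i  Y=-0.000278-0.000389i  product -0.000156+0.000126i
  m=+6: Y*=-0.088932-0.219686i  Y=-0.000025+0.000023i  product +0.000007+0.000003i
  m=+7: Y*=-0.048596-0.056474i  Y=+0.000001+0.000001i  product -0.000000-0.000000i
Accumulated sum +0.385586-0.000000i; after 4π/(2l+1) scaling, +0.323028-0.000000i ⇒ P_7 = 0.323028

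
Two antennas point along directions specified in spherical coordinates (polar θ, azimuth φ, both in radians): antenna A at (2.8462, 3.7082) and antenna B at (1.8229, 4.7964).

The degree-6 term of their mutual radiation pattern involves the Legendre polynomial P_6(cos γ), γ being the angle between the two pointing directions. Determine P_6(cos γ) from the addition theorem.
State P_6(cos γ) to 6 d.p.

0.253191

Summing Y*_{l m}(θ₁,φ₁)·Y_{l m}(θ₂,φ₂) over m ∈ [−6, 6]; prefactor 4π/(2·6+1) = 0.966644:
  [-6]  conj(Y_{6,-6})(Ω₁) = -0.00028 - 0.00008j ; Y_{6,-6}(Ω₂) = -0.34885 + 0.19243j ; Δ = 0.00011 - 0.00003j
  [-5]  conj(Y_{6,-5})(Ω₁) = -0.00319 + 0.00102j ; Y_{6,-5}(Ω₂) = -0.14497 - 0.32459j ; Δ = 0.00079 + 0.00089j
  [-4]  conj(Y_{6,-4})(Ω₁) = -0.01489 + 0.01784j ; Y_{6,-4}(Ω₂) = -0.09348 + 0.03265j ; Δ = 0.00081 - 0.00215j
  [-3]  conj(Y_{6,-3})(Ω₁) = -0.01398 + 0.10776j ; Y_{6,-3}(Ω₂) = -0.08521 - 0.33088j ; Δ = 0.03685 - 0.00456j
  [-2]  conj(Y_{6,-2})(Ω₁) = 0.14233 + 0.30424j ; Y_{6,-2}(Ω₂) = -0.00234 + 0.00040j ; Δ = -0.00045 - 0.00066j
  [-1]  conj(Y_{6,-1})(Ω₁) = 0.50205 + 0.31940j ; Y_{6,-1}(Ω₂) = -0.02723 - 0.32339j ; Δ = 0.08962 - 0.17106j
  [+0]  conj(Y_{6,0})(Ω₁) = 0.27567 + 0.00000j ; Y_{6,0}(Ω₂) = 0.02348 + 0.00000j ; Δ = 0.00647 + 0.00000j
  [+1]  conj(Y_{6,1})(Ω₁) = -0.50205 + 0.31940j ; Y_{6,1}(Ω₂) = 0.02723 - 0.32339j ; Δ = 0.08962 + 0.17106j
  [+2]  conj(Y_{6,2})(Ω₁) = 0.14233 - 0.30424j ; Y_{6,2}(Ω₂) = -0.00234 - 0.00040j ; Δ = -0.00045 + 0.00066j
  [+3]  conj(Y_{6,3})(Ω₁) = 0.01398 + 0.10776j ; Y_{6,3}(Ω₂) = 0.08521 - 0.33088j ; Δ = 0.03685 + 0.00456j
  [+4]  conj(Y_{6,4})(Ω₁) = -0.01489 - 0.01784j ; Y_{6,4}(Ω₂) = -0.09348 - 0.03265j ; Δ = 0.00081 + 0.00215j
  [+5]  conj(Y_{6,5})(Ω₁) = 0.00319 + 0.00102j ; Y_{6,5}(Ω₂) = 0.14497 - 0.32459j ; Δ = 0.00079 - 0.00089j
  [+6]  conj(Y_{6,6})(Ω₁) = -0.00028 + 0.00008j ; Y_{6,6}(Ω₂) = -0.34885 - 0.19243j ; Δ = 0.00011 + 0.00003j
Accumulated sum 0.26193 - 0.00000j; after 4π/(2l+1) scaling, 0.25319 - 0.00000j ⇒ P_6 = 0.253191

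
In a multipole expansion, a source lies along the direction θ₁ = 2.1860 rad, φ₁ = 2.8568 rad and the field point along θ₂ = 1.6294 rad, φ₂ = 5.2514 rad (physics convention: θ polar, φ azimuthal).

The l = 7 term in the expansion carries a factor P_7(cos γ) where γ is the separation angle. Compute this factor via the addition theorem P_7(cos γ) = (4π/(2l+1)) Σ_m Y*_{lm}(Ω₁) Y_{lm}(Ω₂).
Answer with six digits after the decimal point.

-0.313542

Addition theorem: P_7(cos γ) = (4π/15) Σ_m Y*_{lm}(Ω₁) Y_{lm}(Ω₂), m = −7…7:
  m=-7: (0.049699, 0.110473) × (0.291666, 0.398783) = (-0.029559, 0.052040)  (running Σ = (-0.029559, 0.052040))
  m=-6: (0.044050, 0.317268) × (-0.107996, 0.010015) = (-0.007935, -0.033823)  (running Σ = (-0.037494, 0.018218))
  m=-5: (-0.064935, 0.439052) × (-0.150095, 0.313487) = (-0.127891, -0.086256)  (running Σ = (-0.165385, -0.068038))
  m=-4: (-0.104812, 0.227560) × (-0.069691, -0.105163) = (0.031236, -0.004837)  (running Σ = (-0.134149, -0.072874))
  m=-3: (0.123407, -0.141725) × (-0.305132, 0.014118) = (-0.035655, 0.044987)  (running Σ = (-0.169804, -0.027887))
  m=-2: (0.292818, -0.187516) × (0.063181, -0.117665) = (-0.003564, -0.046302)  (running Σ = (-0.173367, -0.074189))
  m=-1: (-0.045177, 0.013226) × (-0.148680, -0.248593) = (0.010005, 0.009264)  (running Σ = (-0.163362, -0.064925))
  m=0: (-0.350339, -0.000000) × (0.135690, 0.000000) = (-0.047538, -0.000000)  (running Σ = (-0.210900, -0.064925))
  m=1: (0.045177, 0.013226) × (0.148680, -0.248593) = (0.010005, -0.009264)  (running Σ = (-0.200895, -0.074189))
  m=2: (0.292818, 0.187516) × (0.063181, 0.117665) = (-0.003564, 0.046302)  (running Σ = (-0.204459, -0.027887))
  m=3: (-0.123407, -0.141725) × (0.305132, 0.014118) = (-0.035655, -0.044987)  (running Σ = (-0.240113, -0.072874))
  m=4: (-0.104812, -0.227560) × (-0.069691, 0.105163) = (0.031236, 0.004837)  (running Σ = (-0.208878, -0.068038))
  m=5: (0.064935, 0.439052) × (0.150095, 0.313487) = (-0.127891, 0.086256)  (running Σ = (-0.336769, 0.018218))
  m=6: (0.044050, -0.317268) × (-0.107996, -0.010015) = (-0.007935, 0.033823)  (running Σ = (-0.344704, 0.052040))
  m=7: (-0.049699, 0.110473) × (-0.291666, 0.398783) = (-0.029559, -0.052040)  (running Σ = (-0.374263, 0.000000))
Σ over m = (-0.374263, 0.000000); ×(4π/15) → (-0.313542, 0.000000). Real part: -0.313542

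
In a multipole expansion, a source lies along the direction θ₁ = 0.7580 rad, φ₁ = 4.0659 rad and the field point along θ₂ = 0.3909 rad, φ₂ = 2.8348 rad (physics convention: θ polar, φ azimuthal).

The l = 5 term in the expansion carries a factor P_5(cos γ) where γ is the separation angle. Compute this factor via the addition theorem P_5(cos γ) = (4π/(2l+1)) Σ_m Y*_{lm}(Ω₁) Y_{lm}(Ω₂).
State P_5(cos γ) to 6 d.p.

Summing Y*_{l m}(θ₁,φ₁)·Y_{l m}(θ₂,φ₂) over m ∈ [−5, 5]; prefactor 4π/(2·5+1) = 1.142397:
  [-5]  conj(Y_{5,-5})(Ω₁) = (0.006466, 0.070977) ; Y_{5,-5}(Ω₂) = (-0.000137, -0.003725) ; Δ = (0.000263, -0.000034)
  [-4]  conj(Y_{5,-4})(Ω₁) = (-0.202264, -0.125583) ; Y_{5,-4}(Ω₂) = (0.009636, 0.026929) ; Δ = (0.001433, -0.006657)
  [-3]  conj(Y_{5,-3})(Ω₁) = (0.392808, -0.151755) ; Y_{5,-3}(Ω₂) = (-0.077558, -0.101934) ; Δ = (-0.045934, -0.028271)
  [-2]  conj(Y_{5,-2})(Ω₁) = (-0.092871, 0.325642) ; Y_{5,-2}(Ω₂) = (0.290970, 0.204921) ; Δ = (-0.093754, 0.075721)
  [-1]  conj(Y_{5,-1})(Ω₁) = (0.071963, 0.095356) ; Y_{5,-1}(Ω₂) = (-0.509278, -0.161336) ; Δ = (-0.021265, -0.060173)
  [+0]  conj(Y_{5,0})(Ω₁) = (-0.373224, -0.000000) ; Y_{5,0}(Ω₂) = (0.129528, 0.000000) ; Δ = (-0.048343, -0.000000)
  [+1]  conj(Y_{5,1})(Ω₁) = (-0.071963, 0.095356) ; Y_{5,1}(Ω₂) = (0.509278, -0.161336) ; Δ = (-0.021265, 0.060173)
  [+2]  conj(Y_{5,2})(Ω₁) = (-0.092871, -0.325642) ; Y_{5,2}(Ω₂) = (0.290970, -0.204921) ; Δ = (-0.093754, -0.075721)
  [+3]  conj(Y_{5,3})(Ω₁) = (-0.392808, -0.151755) ; Y_{5,3}(Ω₂) = (0.077558, -0.101934) ; Δ = (-0.045934, 0.028271)
  [+4]  conj(Y_{5,4})(Ω₁) = (-0.202264, 0.125583) ; Y_{5,4}(Ω₂) = (0.009636, -0.026929) ; Δ = (0.001433, 0.006657)
  [+5]  conj(Y_{5,5})(Ω₁) = (-0.006466, 0.070977) ; Y_{5,5}(Ω₂) = (0.000137, -0.003725) ; Δ = (0.000263, 0.000034)
Accumulated sum (-0.366856, 0.000000); after 4π/(2l+1) scaling, (-0.419095, 0.000000) ⇒ P_5 = -0.419095

-0.419095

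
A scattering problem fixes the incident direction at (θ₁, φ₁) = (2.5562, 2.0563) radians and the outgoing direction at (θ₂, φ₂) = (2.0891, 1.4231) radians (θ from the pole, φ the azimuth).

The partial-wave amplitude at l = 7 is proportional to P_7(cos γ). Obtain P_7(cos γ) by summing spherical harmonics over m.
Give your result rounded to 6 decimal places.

Expand P_7 via completeness: Σ_{m} conj(Y_{7,m}) at Ω₁ times Y_{7,m} at Ω₂ —
  term(m=-7) = -0.00041 - 0.00141j   from Y*(Ω₁)=-0.00200 + 0.00760j, Y(Ω₂)=-0.16036 + 0.09545j
  term(m=-6) = -0.01398 - 0.01080j   from Y*(Ω₁)=-0.04322 + 0.01005j, Y(Ω₂)=0.25183 + 0.30849j
  term(m=-5) = -0.06031 - 0.00147j   from Y*(Ω₁)=-0.09938 - 0.11468j, Y(Ω₂)=0.26762 - 0.29398j
  term(m=-4) = -0.01113 + 0.00776j   from Y*(Ω₁)=0.12472 - 0.32041j, Y(Ω₂)=-0.03276 - 0.02197j
  term(m=-3) = 0.05242 - 0.15364j   from Y*(Ω₁)=0.48508 - 0.05568j, Y(Ω₂)=0.14254 - 0.30036j
  term(m=-2) = -0.01794 - 0.05710j   from Y*(Ω₁)=0.17073 + 0.24967j, Y(Ω₂)=-0.18932 - 0.05761j
  term(m=-1) = -0.04615 - 0.03388j   from Y*(Ω₁)=0.10335 - 0.19589j, Y(Ω₂)=0.03804 - 0.25566j
  term(m=+0) = -0.09029 + 0.00000j   from Y*(Ω₁)=0.38630 + 0.00000j, Y(Ω₂)=-0.23372 + 0.00000j
  term(m=+1) = -0.04615 + 0.03388j   from Y*(Ω₁)=-0.10335 - 0.19589j, Y(Ω₂)=-0.03804 - 0.25566j
  term(m=+2) = -0.01794 + 0.05710j   from Y*(Ω₁)=0.17073 - 0.24967j, Y(Ω₂)=-0.18932 + 0.05761j
  term(m=+3) = 0.05242 + 0.15364j   from Y*(Ω₁)=-0.48508 - 0.05568j, Y(Ω₂)=-0.14254 - 0.30036j
  term(m=+4) = -0.01113 - 0.00776j   from Y*(Ω₁)=0.12472 + 0.32041j, Y(Ω₂)=-0.03276 + 0.02197j
  term(m=+5) = -0.06031 + 0.00147j   from Y*(Ω₁)=0.09938 - 0.11468j, Y(Ω₂)=-0.26762 - 0.29398j
  term(m=+6) = -0.01398 + 0.01080j   from Y*(Ω₁)=-0.04322 - 0.01005j, Y(Ω₂)=0.25183 - 0.30849j
  term(m=+7) = -0.00041 + 0.00141j   from Y*(Ω₁)=0.00200 + 0.00760j, Y(Ω₂)=0.16036 + 0.09545j
Σ over m = -0.28528 - 0.00000j; ×(4π/15) → -0.23900 - 0.00000j. Real part: -0.238998

-0.238998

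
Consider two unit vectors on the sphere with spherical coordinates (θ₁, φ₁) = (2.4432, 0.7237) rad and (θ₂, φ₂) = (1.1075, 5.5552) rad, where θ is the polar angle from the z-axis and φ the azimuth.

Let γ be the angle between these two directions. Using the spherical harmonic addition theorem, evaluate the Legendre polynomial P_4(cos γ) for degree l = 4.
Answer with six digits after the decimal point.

Expand P_4 via completeness: Σ_{m} conj(Y_{4,m}) at Ω₁ times Y_{4,m} at Ω₂ —
  m=-4: (-0.073349, 0.018479) × (-0.275979, 0.064517) = (0.019051, -0.009832)  (running Σ = (0.019051, -0.009832))
  m=-3: (0.143954, -0.210280) × (-0.230449, 0.327513) = (0.035695, 0.095605)  (running Σ = (0.054746, 0.085773))
  m=-2: (0.052872, 0.426298) × (0.012209, 0.105857) = (-0.044481, 0.010801)  (running Σ = (0.010265, 0.096575))
  m=-1: (-0.193080, -0.170612) × (-0.226186, -0.201598) = (0.009277, 0.077515)  (running Σ = (0.019542, 0.174090))
  m=0: (-0.270269, -0.000000) × (-0.168781, 0.000000) = (0.045616, 0.000000)  (running Σ = (0.065158, 0.174090))
  m=1: (0.193080, -0.170612) × (0.226186, -0.201598) = (0.009277, -0.077515)  (running Σ = (0.074435, 0.096575))
  m=2: (0.052872, -0.426298) × (0.012209, -0.105857) = (-0.044481, -0.010801)  (running Σ = (0.029954, 0.085773))
  m=3: (-0.143954, -0.210280) × (0.230449, 0.327513) = (0.035695, -0.095605)  (running Σ = (0.065649, -0.009832))
  m=4: (-0.073349, -0.018479) × (-0.275979, -0.064517) = (0.019051, 0.009832)  (running Σ = (0.084699, -0.000000))
Accumulated sum (0.084699, -0.000000); after 4π/(2l+1) scaling, (0.118263, -0.000000) ⇒ P_4 = 0.118263

0.118263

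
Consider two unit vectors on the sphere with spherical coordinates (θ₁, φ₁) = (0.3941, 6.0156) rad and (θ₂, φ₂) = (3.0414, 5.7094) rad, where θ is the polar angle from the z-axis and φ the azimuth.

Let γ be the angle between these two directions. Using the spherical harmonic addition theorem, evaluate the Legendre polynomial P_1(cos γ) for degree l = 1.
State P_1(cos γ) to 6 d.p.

Expand P_1 via completeness: Σ_{m} conj(Y_{1,m}) at Ω₁ times Y_{1,m} at Ω₂ —
  m=-1: Y*=0.12794 - 0.03508j  Y=0.02902 + 0.01876j  product 0.00437 + 0.00138j
  m=+0: Y*=0.45115 + 0.00000j  Y=-0.48615 + 0.00000j  product -0.21933 + 0.00000j
  m=+1: Y*=-0.12794 - 0.03508j  Y=-0.02902 + 0.01876j  product 0.00437 - 0.00138j
Σ over m = -0.21058 + 0.00000j; ×(4π/3) → -0.88209 + 0.00000j. Real part: -0.882091

-0.882091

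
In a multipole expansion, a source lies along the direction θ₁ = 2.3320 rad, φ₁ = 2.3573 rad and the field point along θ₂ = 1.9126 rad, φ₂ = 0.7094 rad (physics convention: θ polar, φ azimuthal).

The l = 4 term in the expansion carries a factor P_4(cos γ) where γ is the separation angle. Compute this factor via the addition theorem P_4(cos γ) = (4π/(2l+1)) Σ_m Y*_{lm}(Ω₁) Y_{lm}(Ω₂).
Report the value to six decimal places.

0.259750

Addition theorem: P_4(cos γ) = (4π/9) Σ_m Y*_{lm}(Ω₁) Y_{lm}(Ω₂), m = −4…4:
  term(m=-4) = (0.040397, 0.012870)   from Y*(Ω₁)=(-0.121594, -0.000538), Y(Ω₂)=(-0.332694, -0.104372)
  term(m=-3) = (0.026357, -0.111906)   from Y*(Ω₁)=(-0.230928, -0.232465), Y(Ω₂)=(0.185602, 0.297755)
  term(m=-2) = (0.025608, 0.003981)   from Y*(Ω₁)=(0.000904, -0.408693), Y(Ω₂)=(-0.009601, 0.062680)
  term(m=-1) = (0.001990, -0.025763)   from Y*(Ω₁)=(0.055311, -0.055188), Y(Ω₂)=(0.250922, -0.215413)
  term(m=+0) = (-0.002673, -0.000000)   from Y*(Ω₁)=(-0.354430, -0.000000), Y(Ω₂)=(0.007541, 0.000000)
  term(m=+1) = (0.001990, 0.025763)   from Y*(Ω₁)=(-0.055311, -0.055188), Y(Ω₂)=(-0.250922, -0.215413)
  term(m=+2) = (0.025608, -0.003981)   from Y*(Ω₁)=(0.000904, 0.408693), Y(Ω₂)=(-0.009601, -0.062680)
  term(m=+3) = (0.026357, 0.111906)   from Y*(Ω₁)=(0.230928, -0.232465), Y(Ω₂)=(-0.185602, 0.297755)
  term(m=+4) = (0.040397, -0.012870)   from Y*(Ω₁)=(-0.121594, 0.000538), Y(Ω₂)=(-0.332694, 0.104372)
Accumulated sum (0.186032, -0.000000); after 4π/(2l+1) scaling, (0.259750, -0.000000) ⇒ P_4 = 0.259750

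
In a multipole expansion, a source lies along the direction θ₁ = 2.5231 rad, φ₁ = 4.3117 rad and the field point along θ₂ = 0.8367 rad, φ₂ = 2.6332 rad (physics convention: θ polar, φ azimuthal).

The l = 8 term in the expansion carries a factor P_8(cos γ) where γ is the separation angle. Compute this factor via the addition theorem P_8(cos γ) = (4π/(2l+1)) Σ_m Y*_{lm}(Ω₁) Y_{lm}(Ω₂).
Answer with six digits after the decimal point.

0.192464

Term-by-term m-sum for l=8 (normalisation 4π/17 = 0.739198):
  m=-8: Y*=(-0.006570, 0.000421)  Y=(-0.028616, -0.038016)  product (0.000204, 0.000238)
  m=-7: Y*=(-0.012227, 0.034925)  Y=(0.157010, 0.069581)  product (-0.004350, 0.004633)
  m=-6: Y*=(0.094818, 0.086136)  Y=(-0.359838, 0.032922)  product (-0.036955, -0.027873)
  m=-5: Y*=(0.274208, -0.126637)  Y=(0.378574, -0.258790)  product (0.071035, -0.118904)
  m=-4: Y*=(-0.015129, -0.473207)  Y=(-0.111192, 0.222871)  product (0.107146, 0.049245)
  m=-3: Y*=(-0.378649, -0.146311)  Y=(0.008883, 0.194596)  product (0.025108, -0.074983)
  m=-2: Y*=(0.020962, -0.021643)  Y=(-0.193234, -0.312354)  product (-0.010811, -0.002365)
  m=-1: Y*=(-0.161641, -0.381583)  Y=(-0.026820, -0.014946)  product (-0.001368, 0.012650)
  m=+0: Y*=(-0.107547, -0.000000)  Y=(0.368686, 0.000000)  product (-0.039651, -0.000000)
  m=+1: Y*=(0.161641, -0.381583)  Y=(0.026820, -0.014946)  product (-0.001368, -0.012650)
  m=+2: Y*=(0.020962, 0.021643)  Y=(-0.193234, 0.312354)  product (-0.010811, 0.002365)
  m=+3: Y*=(0.378649, -0.146311)  Y=(-0.008883, 0.194596)  product (0.025108, 0.074983)
  m=+4: Y*=(-0.015129, 0.473207)  Y=(-0.111192, -0.222871)  product (0.107146, -0.049245)
  m=+5: Y*=(-0.274208, -0.126637)  Y=(-0.378574, -0.258790)  product (0.071035, 0.118904)
  m=+6: Y*=(0.094818, -0.086136)  Y=(-0.359838, -0.032922)  product (-0.036955, 0.027873)
  m=+7: Y*=(0.012227, 0.034925)  Y=(-0.157010, 0.069581)  product (-0.004350, -0.004633)
  m=+8: Y*=(-0.006570, -0.000421)  Y=(-0.028616, 0.038016)  product (0.000204, -0.000238)
Accumulated sum (0.260369, 0.000000); after 4π/(2l+1) scaling, (0.192464, 0.000000) ⇒ P_8 = 0.192464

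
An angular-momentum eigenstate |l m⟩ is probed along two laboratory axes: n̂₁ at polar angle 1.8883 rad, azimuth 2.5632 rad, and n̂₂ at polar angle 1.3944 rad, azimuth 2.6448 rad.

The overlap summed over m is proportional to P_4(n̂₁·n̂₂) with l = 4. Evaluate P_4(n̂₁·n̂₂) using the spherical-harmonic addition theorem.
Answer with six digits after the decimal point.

0.080820

Term-by-term m-sum for l=4 (normalisation 4π/9 = 1.396263):
  [-4]  conj(Y_{4,-4})(Ω₁) = -0.243800-0.265522i ; Y_{4,-4}(Ω₂) = -0.168128+0.380181i ; Δ = +0.141936-0.048046i
  [-3]  conj(Y_{4,-3})(Ω₁) = -0.054829-0.330536i ; Y_{4,-3}(Ω₂) = -0.016836-0.208902i ; Δ = -0.068127+0.017019i
  [-2]  conj(Y_{4,-2})(Ω₁) = -0.038591+0.087826i ; Y_{4,-2}(Ω₂) = -0.138787-0.213128i ; Δ = +0.024074-0.003964i
  [-1]  conj(Y_{4,-1})(Ω₁) = -0.272312+0.177786i ; Y_{4,-1}(Ω₂) = +0.200064+0.108464i ; Δ = -0.073763+0.006032i
  [+0]  conj(Y_{4,0})(Ω₁) = +0.043213-0.000000i ; Y_{4,0}(Ω₂) = +0.223140+0.000000i ; Δ = +0.009643+0.000000i
  [+1]  conj(Y_{4,1})(Ω₁) = +0.272312+0.177786i ; Y_{4,1}(Ω₂) = -0.200064+0.108464i ; Δ = -0.073763-0.006032i
  [+2]  conj(Y_{4,2})(Ω₁) = -0.038591-0.087826i ; Y_{4,2}(Ω₂) = -0.138787+0.213128i ; Δ = +0.024074+0.003964i
  [+3]  conj(Y_{4,3})(Ω₁) = +0.054829-0.330536i ; Y_{4,3}(Ω₂) = +0.016836-0.208902i ; Δ = -0.068127-0.017019i
  [+4]  conj(Y_{4,4})(Ω₁) = -0.243800+0.265522i ; Y_{4,4}(Ω₂) = -0.168128-0.380181i ; Δ = +0.141936+0.048046i
Σ over m = +0.057883-0.000000i; ×(4π/9) → +0.080820-0.000000i. Real part: 0.080820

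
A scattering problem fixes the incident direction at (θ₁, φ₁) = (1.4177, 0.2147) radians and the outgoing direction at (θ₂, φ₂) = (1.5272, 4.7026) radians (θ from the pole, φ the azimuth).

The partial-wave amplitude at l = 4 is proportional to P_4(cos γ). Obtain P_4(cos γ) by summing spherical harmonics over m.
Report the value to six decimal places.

0.213658

Addition theorem: P_4(cos γ) = (4π/9) Σ_m Y*_{lm}(Ω₁) Y_{lm}(Ω₂), m = −4…4:
  m=-4: Y*=+0.275836+0.319622i  Y=+0.440515+0.017258i  product +0.115994+0.145559i
  m=-3: Y*=+0.147341+0.110644i  Y=+0.001597-0.054372i  product +0.006251-0.007835i
  m=-2: Y*=-0.248718-0.113887i  Y=+0.329385+0.006450i  product -0.081190-0.039117i
  m=-1: Y*=-0.197653-0.043100i  Y=+0.000602-0.061519i  product -0.002771+0.012134i
  m=+0: Y*=+0.245555-0.000000i  Y=+0.311342+0.000000i  product +0.076452+0.000000i
  m=+1: Y*=+0.197653-0.043100i  Y=-0.000602-0.061519i  product -0.002771-0.012134i
  m=+2: Y*=-0.248718+0.113887i  Y=+0.329385-0.006450i  product -0.081190+0.039117i
  m=+3: Y*=-0.147341+0.110644i  Y=-0.001597-0.054372i  product +0.006251+0.007835i
  m=+4: Y*=+0.275836-0.319622i  Y=+0.440515-0.017258i  product +0.115994-0.145559i
Accumulated sum +0.153022-0.000000i; after 4π/(2l+1) scaling, +0.213658-0.000000i ⇒ P_4 = 0.213658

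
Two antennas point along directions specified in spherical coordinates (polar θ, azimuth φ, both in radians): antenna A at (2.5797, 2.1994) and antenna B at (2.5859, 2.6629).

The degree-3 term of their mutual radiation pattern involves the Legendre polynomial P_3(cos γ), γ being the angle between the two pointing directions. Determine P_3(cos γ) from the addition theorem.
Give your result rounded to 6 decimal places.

0.828499

Expand P_3 via completeness: Σ_{m} conj(Y_{3,m}) at Ω₁ times Y_{3,m} at Ω₂ —
  m=-3: 0.06000 + 0.01955j × -0.00823 - 0.06070j = 0.00069 - 0.00380j  (running Σ = 0.00069 - 0.00380j)
  m=-2: 0.07573 + 0.23353j × -0.13909 - 0.19757j = 0.03560 - 0.04744j  (running Σ = 0.03630 - 0.05125j)
  m=-1: -0.26129 + 0.35942j × -0.39474 - 0.20485j = 0.17677 - 0.08835j  (running Σ = 0.21307 - 0.13960j)
  m=0: -0.18338 + 0.00000j × -0.19293 + 0.00000j = 0.03538 + 0.00000j  (running Σ = 0.24844 - 0.13960j)
  m=1: 0.26129 + 0.35942j × 0.39474 - 0.20485j = 0.17677 + 0.08835j  (running Σ = 0.42521 - 0.05125j)
  m=2: 0.07573 - 0.23353j × -0.13909 + 0.19757j = 0.03560 + 0.04744j  (running Σ = 0.46082 - 0.00380j)
  m=3: -0.06000 + 0.01955j × 0.00823 - 0.06070j = 0.00069 + 0.00380j  (running Σ = 0.46151 + 0.00000j)
Accumulated sum 0.46151 + 0.00000j; after 4π/(2l+1) scaling, 0.82850 + 0.00000j ⇒ P_3 = 0.828499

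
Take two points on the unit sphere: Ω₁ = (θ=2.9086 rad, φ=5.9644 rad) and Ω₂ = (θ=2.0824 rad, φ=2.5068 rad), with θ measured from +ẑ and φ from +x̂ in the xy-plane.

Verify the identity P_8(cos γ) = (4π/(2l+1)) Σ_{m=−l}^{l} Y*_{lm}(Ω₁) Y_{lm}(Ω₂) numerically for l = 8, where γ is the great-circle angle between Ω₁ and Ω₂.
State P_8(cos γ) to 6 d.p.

-0.217012

Term-by-term m-sum for l=8 (normalisation 4π/17 = 0.739198):
  m=-8: (-0.000003, -0.000002) × (0.061635, -0.160838) = (-0.000001, 0.000000)  (running Σ = (-0.000001, 0.000000))
  m=-7: (0.000043, 0.000055) × (-0.102749, -0.372941) = (0.000016, -0.000022)  (running Σ = (0.000016, -0.000021))
  m=-6: (-0.000252, -0.000709) × (-0.337305, -0.265677) = (-0.000103, 0.000306)  (running Σ = (-0.000088, 0.000285))
  m=-5: (0.000134, 0.005813) × (-0.119389, -0.003866) = (0.000006, -0.000695)  (running Σ = (-0.000081, -0.000410))
  m=-4: (0.009704, -0.031859) × (0.241320, -0.165955) = (-0.002945, -0.009299)  (running Σ = (-0.003027, -0.009708))
  m=-3: (-0.080442, 0.114013) × (0.092019, -0.265544) = (0.022873, 0.031852)  (running Σ = (0.019847, 0.022144))
  m=-2: (0.323437, -0.239594) × (0.048272, 0.155383) = (0.052842, 0.038691)  (running Σ = (0.072688, 0.060835))
  m=-1: (-0.641421, 0.211696) × (0.254896, 0.187726) = (-0.203237, -0.066451)  (running Σ = (-0.130548, -0.005616))
  m=0: (0.274015, -0.000000) × (-0.118539, 0.000000) = (-0.032482, 0.000000)  (running Σ = (-0.163030, -0.005616))
  m=1: (0.641421, 0.211696) × (-0.254896, 0.187726) = (-0.203237, 0.066451)  (running Σ = (-0.366266, 0.060835))
  m=2: (0.323437, 0.239594) × (0.048272, -0.155383) = (0.052842, -0.038691)  (running Σ = (-0.313425, 0.022144))
  m=3: (0.080442, 0.114013) × (-0.092019, -0.265544) = (0.022873, -0.031852)  (running Σ = (-0.290551, -0.009708))
  m=4: (0.009704, 0.031859) × (0.241320, 0.165955) = (-0.002945, 0.009299)  (running Σ = (-0.293497, -0.000410))
  m=5: (-0.000134, 0.005813) × (0.119389, -0.003866) = (0.000006, 0.000695)  (running Σ = (-0.293490, 0.000285))
  m=6: (-0.000252, 0.000709) × (-0.337305, 0.265677) = (-0.000103, -0.000306)  (running Σ = (-0.293594, -0.000021))
  m=7: (-0.000043, 0.000055) × (0.102749, -0.372941) = (0.000016, 0.000022)  (running Σ = (-0.293577, 0.000000))
  m=8: (-0.000003, 0.000002) × (0.061635, 0.160838) = (-0.000001, -0.000000)  (running Σ = (-0.293578, 0.000000))
Total Σ_m = (-0.293578, 0.000000). Multiply by 0.739198: (-0.217012, 0.000000). P_8(cos γ) = -0.217012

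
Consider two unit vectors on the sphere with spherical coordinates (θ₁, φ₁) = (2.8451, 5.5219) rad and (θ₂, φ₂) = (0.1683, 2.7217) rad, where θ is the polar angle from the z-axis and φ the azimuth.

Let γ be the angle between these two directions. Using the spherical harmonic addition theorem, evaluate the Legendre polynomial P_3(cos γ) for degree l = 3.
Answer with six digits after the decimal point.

-0.934730

Term-by-term m-sum for l=3 (normalisation 4π/7 = 1.795196):
  [-3]  conj(Y_{3,-3})(Ω₁) = -0.00681 - 0.00787j ; Y_{3,-3}(Ω₂) = -0.00060 - 0.00187j ; Δ = -0.00001 + 0.00002j
  [-2]  conj(Y_{3,-2})(Ω₁) = -0.00402 + 0.08334j ; Y_{3,-2}(Ω₂) = 0.01887 + 0.02105j ; Δ = -0.00183 + 0.00149j
  [-1]  conj(Y_{3,-1})(Ω₁) = 0.24425 - 0.23275j ; Y_{3,-1}(Ω₂) = -0.19079 - 0.08518j ; Δ = -0.06643 + 0.02360j
  [+0]  conj(Y_{3,0})(Ω₁) = -0.56146 + 0.00000j ; Y_{3,0}(Ω₂) = 0.68419 + 0.00000j ; Δ = -0.38415 + 0.00000j
  [+1]  conj(Y_{3,1})(Ω₁) = -0.24425 - 0.23275j ; Y_{3,1}(Ω₂) = 0.19079 - 0.08518j ; Δ = -0.06643 - 0.02360j
  [+2]  conj(Y_{3,2})(Ω₁) = -0.00402 - 0.08334j ; Y_{3,2}(Ω₂) = 0.01887 - 0.02105j ; Δ = -0.00183 - 0.00149j
  [+3]  conj(Y_{3,3})(Ω₁) = 0.00681 - 0.00787j ; Y_{3,3}(Ω₂) = 0.00060 - 0.00187j ; Δ = -0.00001 - 0.00002j
Total Σ_m = -0.52068 + 0.00000j. Multiply by 1.795196: -0.93473 + 0.00000j. P_3(cos γ) = -0.934730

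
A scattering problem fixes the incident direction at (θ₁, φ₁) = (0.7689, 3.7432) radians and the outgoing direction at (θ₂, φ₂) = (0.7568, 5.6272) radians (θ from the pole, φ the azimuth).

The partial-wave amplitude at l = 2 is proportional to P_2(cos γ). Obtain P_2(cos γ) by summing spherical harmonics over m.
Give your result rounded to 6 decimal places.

Addition theorem: P_2(cos γ) = (4π/5) Σ_m Y*_{lm}(Ω₁) Y_{lm}(Ω₂), m = −2…2:
  term(m=-2) = -0.02755 + 0.01994j   from Y*(Ω₁)=0.06712 + 0.17429j, Y(Ω₂)=0.04661 + 0.17603j
  term(m=-1) = -0.04587 - 0.14164j   from Y*(Ω₁)=-0.31828 - 0.21850j, Y(Ω₂)=0.30560 + 0.23522j
  term(m=+0) = 0.03202 + 0.00000j   from Y*(Ω₁)=0.17330 + 0.00000j, Y(Ω₂)=0.18474 + 0.00000j
  term(m=+1) = -0.04587 + 0.14164j   from Y*(Ω₁)=0.31828 - 0.21850j, Y(Ω₂)=-0.30560 + 0.23522j
  term(m=+2) = -0.02755 - 0.01994j   from Y*(Ω₁)=0.06712 - 0.17429j, Y(Ω₂)=0.04661 - 0.17603j
Σ over m = -0.11483 - 0.00000j; ×(4π/5) → -0.28861 - 0.00000j. Real part: -0.288605

-0.288605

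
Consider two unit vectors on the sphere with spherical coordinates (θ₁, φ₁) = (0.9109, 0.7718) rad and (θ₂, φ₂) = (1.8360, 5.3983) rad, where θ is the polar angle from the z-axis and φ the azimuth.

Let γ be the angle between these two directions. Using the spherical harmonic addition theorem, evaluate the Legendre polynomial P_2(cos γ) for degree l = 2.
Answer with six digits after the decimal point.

Expand P_2 via completeness: Σ_{m} conj(Y_{2,m}) at Ω₁ times Y_{2,m} at Ω₂ —
  [-2]  conj(Y_{2,-2})(Ω₁) = +0.006556+0.241019i ; Y_{2,-2}(Ω₂) = -0.071107+0.352640i ; Δ = -0.085459-0.014826i
  [-1]  conj(Y_{2,-1})(Ω₁) = +0.268151+0.260956i ; Y_{2,-1}(Ω₂) = -0.123769-0.151217i ; Δ = +0.006272-0.072847i
  [+0]  conj(Y_{2,0})(Ω₁) = +0.040192-0.000000i ; Y_{2,0}(Ω₂) = -0.250390+0.000000i ; Δ = -0.010064+0.000000i
  [+1]  conj(Y_{2,1})(Ω₁) = -0.268151+0.260956i ; Y_{2,1}(Ω₂) = +0.123769-0.151217i ; Δ = +0.006272+0.072847i
  [+2]  conj(Y_{2,2})(Ω₁) = +0.006556-0.241019i ; Y_{2,2}(Ω₂) = -0.071107-0.352640i ; Δ = -0.085459+0.014826i
Total Σ_m = -0.168437-0.000000i. Multiply by 2.513274: -0.423329-0.000000i. P_2(cos γ) = -0.423329

-0.423329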